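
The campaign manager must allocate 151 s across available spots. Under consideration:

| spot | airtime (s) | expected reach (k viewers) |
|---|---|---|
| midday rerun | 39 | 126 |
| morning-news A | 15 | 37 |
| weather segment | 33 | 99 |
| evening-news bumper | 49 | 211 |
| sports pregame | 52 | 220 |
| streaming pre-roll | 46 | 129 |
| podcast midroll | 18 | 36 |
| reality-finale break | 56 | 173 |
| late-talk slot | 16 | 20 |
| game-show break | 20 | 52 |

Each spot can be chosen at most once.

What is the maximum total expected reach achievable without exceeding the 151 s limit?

The ratio heuristic lands on midday rerun + evening-news bumper + sports pregame (557) but leaves 11 s idle.
Dropping midday rerun frees 39 s; slotting in morning-news A + weather segment (48 s) lifts the total to 567 at 149 s.
Runner-up evening-news bumper + sports pregame + streaming pre-roll tops out at 560.

567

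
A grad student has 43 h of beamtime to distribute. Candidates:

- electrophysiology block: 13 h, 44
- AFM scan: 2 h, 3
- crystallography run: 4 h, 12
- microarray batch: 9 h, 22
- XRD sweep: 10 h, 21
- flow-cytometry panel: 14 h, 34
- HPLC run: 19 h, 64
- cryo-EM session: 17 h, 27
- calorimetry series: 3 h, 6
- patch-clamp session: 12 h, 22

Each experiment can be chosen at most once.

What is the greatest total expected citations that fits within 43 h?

The ratio heuristic lands on electrophysiology block + AFM scan + crystallography run + HPLC run + calorimetry series (129) but leaves 2 h idle.
The 7 h tied up in crystallography run and calorimetry series is better spent on microarray batch — total rises to 133 (43 h).
That's the maximum — no swap from here does better than 133.

133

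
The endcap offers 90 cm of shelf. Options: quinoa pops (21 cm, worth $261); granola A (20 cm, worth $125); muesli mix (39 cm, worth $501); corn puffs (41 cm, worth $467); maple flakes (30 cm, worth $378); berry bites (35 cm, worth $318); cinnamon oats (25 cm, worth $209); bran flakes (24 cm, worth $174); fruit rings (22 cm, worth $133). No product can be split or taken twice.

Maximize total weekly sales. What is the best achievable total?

Ranking by ratio (weekly sales/cm): muesli mix 12.85, maple flakes 12.60, quinoa pops 12.43.
Best packing: quinoa pops + muesli mix + maple flakes — 90 cm, 1140 total.

1140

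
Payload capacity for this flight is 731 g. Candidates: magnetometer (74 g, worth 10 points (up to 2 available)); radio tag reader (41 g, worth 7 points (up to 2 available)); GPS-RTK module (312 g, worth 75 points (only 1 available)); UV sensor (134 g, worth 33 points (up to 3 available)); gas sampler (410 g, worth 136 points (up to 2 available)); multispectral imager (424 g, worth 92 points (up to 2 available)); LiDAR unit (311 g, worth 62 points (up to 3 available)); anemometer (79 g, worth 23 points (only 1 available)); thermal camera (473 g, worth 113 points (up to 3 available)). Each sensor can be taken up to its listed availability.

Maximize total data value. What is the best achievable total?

Greedy by ratio would take 2×radio tag reader + UV sensor + gas sampler + anemometer: 705 g used, total 206.
The 295 g tied up in 2×radio tag reader and UV sensor and anemometer is better spent on GPS-RTK module — total rises to 211 (722 g).

211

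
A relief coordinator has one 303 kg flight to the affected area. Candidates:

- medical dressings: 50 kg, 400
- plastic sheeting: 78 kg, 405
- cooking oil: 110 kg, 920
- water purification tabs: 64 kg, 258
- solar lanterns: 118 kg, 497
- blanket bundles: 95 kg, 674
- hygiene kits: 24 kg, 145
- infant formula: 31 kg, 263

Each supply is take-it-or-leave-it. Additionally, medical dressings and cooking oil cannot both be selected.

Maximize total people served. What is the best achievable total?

Ranking by ratio (people served/kg): infant formula 8.48, cooking oil 8.36, medical dressings 8.00.
Cooking oil + water purification tabs + blanket bundles + infant formula uses 300 of the 303 kg and totals 2115.
Next best is cooking oil + blanket bundles + hygiene kits + infant formula at 2002 (260 kg) — short by 113.

2115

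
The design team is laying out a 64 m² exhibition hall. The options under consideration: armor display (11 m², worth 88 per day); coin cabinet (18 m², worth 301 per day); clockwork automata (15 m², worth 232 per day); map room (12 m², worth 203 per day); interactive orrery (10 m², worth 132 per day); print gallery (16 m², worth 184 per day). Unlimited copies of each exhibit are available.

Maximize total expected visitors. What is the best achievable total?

Taking the top-ratio exhibits first gives 5×map room for 1015 (60 m²).
The 12 m² tied up in map room is better spent on clockwork automata — total rises to 1044 (63 m²).
No other feasible combination exceeds 1044.

1044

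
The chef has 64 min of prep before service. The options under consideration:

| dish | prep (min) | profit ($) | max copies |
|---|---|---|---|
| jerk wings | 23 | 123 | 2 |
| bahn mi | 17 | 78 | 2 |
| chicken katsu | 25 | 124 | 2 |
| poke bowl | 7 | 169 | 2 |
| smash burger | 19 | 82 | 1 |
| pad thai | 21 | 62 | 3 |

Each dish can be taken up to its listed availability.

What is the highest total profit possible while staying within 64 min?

586

Density check — poke bowl 24.14, jerk wings 5.35, chicken katsu 4.96, bahn mi 4.59 are the best per min.
Taking the top-ratio dishes first gives 2×jerk wings + 2×poke bowl for 584 (60 min).
The 46 min tied up in 2×jerk wings is better spent on 2×chicken katsu — total rises to 586 (64 min).
No other feasible combination exceeds 586.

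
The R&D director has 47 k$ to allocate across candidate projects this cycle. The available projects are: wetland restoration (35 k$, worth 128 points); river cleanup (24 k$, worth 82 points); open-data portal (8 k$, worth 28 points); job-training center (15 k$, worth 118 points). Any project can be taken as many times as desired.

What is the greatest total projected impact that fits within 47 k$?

3×job-training center uses 45 of the 47 k$ and totals 354.
The spare 2 k$ is too small for any remaining project, and no exchange beats 354.

354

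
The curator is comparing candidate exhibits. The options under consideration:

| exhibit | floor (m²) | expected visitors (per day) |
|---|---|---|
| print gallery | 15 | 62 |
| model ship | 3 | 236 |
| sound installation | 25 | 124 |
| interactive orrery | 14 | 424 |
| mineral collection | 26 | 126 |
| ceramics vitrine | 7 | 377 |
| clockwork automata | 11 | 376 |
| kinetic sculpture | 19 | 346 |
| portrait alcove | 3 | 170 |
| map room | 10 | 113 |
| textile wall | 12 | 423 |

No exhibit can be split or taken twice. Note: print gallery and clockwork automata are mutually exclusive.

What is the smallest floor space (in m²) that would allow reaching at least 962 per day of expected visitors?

Minimise m² subject to total expected visitors ≥ 962.
Taking model ship + ceramics vitrine + clockwork automata gives 989 (≥ 962) for 21 m².
Any bundle with less than 21 m² falls short of 962.

21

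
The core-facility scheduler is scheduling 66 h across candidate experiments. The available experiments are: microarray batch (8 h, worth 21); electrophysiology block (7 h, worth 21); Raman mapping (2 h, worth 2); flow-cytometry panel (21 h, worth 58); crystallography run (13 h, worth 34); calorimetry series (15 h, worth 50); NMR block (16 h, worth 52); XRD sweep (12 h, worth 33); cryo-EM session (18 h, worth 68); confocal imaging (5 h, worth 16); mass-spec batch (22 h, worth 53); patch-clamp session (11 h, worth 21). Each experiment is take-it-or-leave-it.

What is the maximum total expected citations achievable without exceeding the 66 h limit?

By expected citations per h: cryo-EM session 3.78, calorimetry series 3.33, NMR block 3.25 lead.
Greedy by ratio would take electrophysiology block + Raman mapping + calorimetry series + NMR block + cryo-EM session + confocal imaging: 63 h used, total 209.
The 9 h tied up in electrophysiology block and Raman mapping is better spent on XRD sweep — total rises to 219 (66 h).
No other feasible combination exceeds 219.

219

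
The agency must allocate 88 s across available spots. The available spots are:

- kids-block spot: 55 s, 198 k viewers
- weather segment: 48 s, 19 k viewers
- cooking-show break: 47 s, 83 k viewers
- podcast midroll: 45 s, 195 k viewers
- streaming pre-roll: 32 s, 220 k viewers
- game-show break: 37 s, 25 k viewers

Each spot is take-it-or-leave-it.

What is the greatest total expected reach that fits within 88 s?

418

Greedy by ratio would take podcast midroll + streaming pre-roll: 77 s used, total 415.
Replace podcast midroll with kids-block spot: the trade gains 3 net, giving 418 at 87 s.
No other feasible combination exceeds 418.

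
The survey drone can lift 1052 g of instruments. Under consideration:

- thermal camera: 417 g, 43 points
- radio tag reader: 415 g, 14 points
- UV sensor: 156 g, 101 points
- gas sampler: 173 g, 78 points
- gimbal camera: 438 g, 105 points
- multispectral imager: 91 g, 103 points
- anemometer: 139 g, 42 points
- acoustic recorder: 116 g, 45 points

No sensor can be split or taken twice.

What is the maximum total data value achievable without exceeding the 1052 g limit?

Filling by ratio: UV sensor + gas sampler + multispectral imager + anemometer + acoustic recorder for 369, with 377 g left unused.
Dropping anemometer frees 139 g; slotting in gimbal camera (438 g) lifts the total to 432 at 974 g.
That's the maximum — no swap from here does better than 432.

432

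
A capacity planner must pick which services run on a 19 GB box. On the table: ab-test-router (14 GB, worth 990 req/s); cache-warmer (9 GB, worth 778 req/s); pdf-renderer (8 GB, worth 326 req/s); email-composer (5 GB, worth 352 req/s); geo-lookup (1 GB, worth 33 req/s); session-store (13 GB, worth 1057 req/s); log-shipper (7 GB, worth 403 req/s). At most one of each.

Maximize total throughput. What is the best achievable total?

The ratio heuristic lands on cache-warmer + email-composer + geo-lookup (1163) but leaves 4 GB idle.
The 9 GB tied up in cache-warmer is better spent on session-store — total rises to 1442 (19 GB).
Nothing else within 19 GB beats 1442.

1442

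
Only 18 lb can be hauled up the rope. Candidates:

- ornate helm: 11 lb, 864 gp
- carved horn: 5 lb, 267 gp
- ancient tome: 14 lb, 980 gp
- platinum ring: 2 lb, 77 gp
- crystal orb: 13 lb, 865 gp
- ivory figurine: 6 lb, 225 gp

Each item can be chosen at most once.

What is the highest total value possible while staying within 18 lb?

The ratio ordering already packs tightly: ornate helm + carved horn + platinum ring, 18 lb, 1208.
That's the maximum — no swap from here does better than 1208.

1208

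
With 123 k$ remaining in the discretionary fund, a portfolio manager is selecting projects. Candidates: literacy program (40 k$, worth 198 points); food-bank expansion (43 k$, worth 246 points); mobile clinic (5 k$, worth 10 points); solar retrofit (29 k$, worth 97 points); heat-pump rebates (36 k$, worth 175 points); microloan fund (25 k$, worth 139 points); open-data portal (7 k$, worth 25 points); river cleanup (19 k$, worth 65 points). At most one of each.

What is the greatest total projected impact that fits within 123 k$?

Greedy by ratio would take literacy program + food-bank expansion + mobile clinic + microloan fund + open-data portal: 120 k$ used, total 618.
A better packing is food-bank expansion + heat-pump rebates + microloan fund + river cleanup: 123 k$, total 625.
Next best is literacy program + food-bank expansion + heat-pump rebates at 619 (119 k$) — short by 6.

625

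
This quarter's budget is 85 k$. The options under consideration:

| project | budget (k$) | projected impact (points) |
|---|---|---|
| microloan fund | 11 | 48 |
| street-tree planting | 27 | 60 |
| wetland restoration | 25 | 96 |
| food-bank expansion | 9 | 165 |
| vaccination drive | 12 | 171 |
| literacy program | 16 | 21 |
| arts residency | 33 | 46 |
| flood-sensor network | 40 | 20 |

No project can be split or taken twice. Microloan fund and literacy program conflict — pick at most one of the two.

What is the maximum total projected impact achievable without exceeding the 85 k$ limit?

Best packing: microloan fund + street-tree planting + wetland restoration + food-bank expansion + vaccination drive — 84 k$, 540 total.

540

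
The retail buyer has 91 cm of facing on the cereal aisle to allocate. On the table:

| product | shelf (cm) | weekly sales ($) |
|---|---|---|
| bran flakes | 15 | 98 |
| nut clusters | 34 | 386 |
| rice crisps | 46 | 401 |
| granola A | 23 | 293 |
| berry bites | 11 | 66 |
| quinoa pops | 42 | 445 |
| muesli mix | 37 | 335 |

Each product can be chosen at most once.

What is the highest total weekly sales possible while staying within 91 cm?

A density-first pass picks bran flakes + nut clusters + granola A + berry bites — 843 at 83 cm.
Replace granola A and berry bites with quinoa pops: the trade gains 86 net, giving 929 at 91 cm.
An exhaustive check of the 128 subsets confirms 929.

929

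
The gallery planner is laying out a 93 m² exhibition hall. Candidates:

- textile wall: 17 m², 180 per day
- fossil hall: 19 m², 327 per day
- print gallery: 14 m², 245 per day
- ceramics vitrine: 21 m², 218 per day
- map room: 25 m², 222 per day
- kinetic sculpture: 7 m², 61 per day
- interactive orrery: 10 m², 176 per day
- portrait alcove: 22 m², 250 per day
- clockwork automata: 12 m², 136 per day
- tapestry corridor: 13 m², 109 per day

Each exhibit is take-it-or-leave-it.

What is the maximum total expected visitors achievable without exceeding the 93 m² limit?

1282

Taking the top-ratio exhibits first gives fossil hall + print gallery + kinetic sculpture + interactive orrery + portrait alcove + clockwork automata for 1195 (84 m²).
The 29 m² tied up in kinetic sculpture and portrait alcove is better spent on textile wall + ceramics vitrine — total rises to 1282 (93 m²).
Runner-up fossil hall + print gallery + ceramics vitrine + kinetic sculpture + interactive orrery + portrait alcove tops out at 1277.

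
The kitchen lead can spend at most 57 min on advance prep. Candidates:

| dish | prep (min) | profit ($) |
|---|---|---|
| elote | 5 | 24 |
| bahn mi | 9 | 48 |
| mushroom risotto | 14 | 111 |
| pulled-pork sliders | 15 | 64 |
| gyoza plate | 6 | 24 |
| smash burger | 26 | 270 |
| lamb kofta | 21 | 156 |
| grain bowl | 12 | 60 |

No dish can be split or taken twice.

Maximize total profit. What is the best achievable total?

474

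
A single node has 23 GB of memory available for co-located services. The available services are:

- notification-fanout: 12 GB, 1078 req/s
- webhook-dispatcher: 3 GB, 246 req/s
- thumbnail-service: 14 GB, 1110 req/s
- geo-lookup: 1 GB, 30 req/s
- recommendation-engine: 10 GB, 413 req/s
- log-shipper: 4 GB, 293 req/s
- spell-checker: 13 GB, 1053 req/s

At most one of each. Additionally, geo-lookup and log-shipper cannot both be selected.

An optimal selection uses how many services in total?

3

Optimal total is 1649.
One optimal bundle: webhook-dispatcher + thumbnail-service + log-shipper (21 GB).
Any selection reaching 1649 contains exactly 3 services.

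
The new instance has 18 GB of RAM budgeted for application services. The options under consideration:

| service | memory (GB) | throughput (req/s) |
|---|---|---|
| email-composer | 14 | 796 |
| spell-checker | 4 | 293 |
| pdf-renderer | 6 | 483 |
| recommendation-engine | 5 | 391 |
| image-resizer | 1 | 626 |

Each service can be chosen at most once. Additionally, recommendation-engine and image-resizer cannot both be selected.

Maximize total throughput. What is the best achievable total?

1422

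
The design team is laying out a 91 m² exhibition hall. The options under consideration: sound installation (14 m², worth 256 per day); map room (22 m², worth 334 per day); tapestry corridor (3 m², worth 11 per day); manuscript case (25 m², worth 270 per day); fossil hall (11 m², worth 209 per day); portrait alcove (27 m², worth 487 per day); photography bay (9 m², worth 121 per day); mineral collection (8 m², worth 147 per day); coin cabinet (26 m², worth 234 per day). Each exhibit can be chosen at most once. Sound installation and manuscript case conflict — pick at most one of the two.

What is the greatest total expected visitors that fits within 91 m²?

1554

Best packing: sound installation + map room + fossil hall + portrait alcove + photography bay + mineral collection — 91 m², 1554 total.
Next best is sound installation + map room + tapestry corridor + fossil hall + portrait alcove + mineral collection at 1444 (85 m²) — short by 110.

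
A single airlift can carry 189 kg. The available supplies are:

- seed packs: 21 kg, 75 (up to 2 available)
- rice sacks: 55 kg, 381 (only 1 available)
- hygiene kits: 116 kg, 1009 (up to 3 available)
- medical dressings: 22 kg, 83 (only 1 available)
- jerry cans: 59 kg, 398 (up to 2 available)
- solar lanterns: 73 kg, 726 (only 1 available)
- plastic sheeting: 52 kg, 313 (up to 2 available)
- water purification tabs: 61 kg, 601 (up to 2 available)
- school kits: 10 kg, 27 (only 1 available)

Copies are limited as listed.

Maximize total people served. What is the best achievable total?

Density check — solar lanterns 9.95, water purification tabs 9.85, hygiene kits 8.70 are the best per kg.
A density-first pass picks rice sacks + solar lanterns + water purification tabs — 1708 at 189 kg.
Replace rice sacks and water purification tabs with hygiene kits: the trade gains 27 net, giving 1735 at 189 kg.
Every other selection either busts 189 kg or exceeds an availability limit or fails to beat 1735.

1735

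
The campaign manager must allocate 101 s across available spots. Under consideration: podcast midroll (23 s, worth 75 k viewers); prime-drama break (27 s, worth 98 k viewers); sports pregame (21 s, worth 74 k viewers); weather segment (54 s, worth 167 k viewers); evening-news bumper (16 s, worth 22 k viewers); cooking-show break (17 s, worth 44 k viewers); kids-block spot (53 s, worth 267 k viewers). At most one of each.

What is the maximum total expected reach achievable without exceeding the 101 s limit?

439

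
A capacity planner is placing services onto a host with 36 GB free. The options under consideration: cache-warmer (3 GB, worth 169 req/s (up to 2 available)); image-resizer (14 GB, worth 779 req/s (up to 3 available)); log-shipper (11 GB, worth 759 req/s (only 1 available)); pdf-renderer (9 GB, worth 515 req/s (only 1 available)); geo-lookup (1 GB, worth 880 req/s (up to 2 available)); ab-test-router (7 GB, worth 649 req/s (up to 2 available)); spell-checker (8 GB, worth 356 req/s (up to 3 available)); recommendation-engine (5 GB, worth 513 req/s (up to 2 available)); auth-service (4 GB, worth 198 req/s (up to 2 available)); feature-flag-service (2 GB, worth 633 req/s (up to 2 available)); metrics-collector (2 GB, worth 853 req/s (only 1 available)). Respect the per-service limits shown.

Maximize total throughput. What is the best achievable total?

Taking the top-ratio services first gives cache-warmer + 2×geo-lookup + 2×ab-test-router + 2×recommendation-engine + 2×feature-flag-service + metrics-collector for 6372 (35 GB).
Dropping cache-warmer frees 3 GB; slotting in auth-service (4 GB) lifts the total to 6401 at 36 GB.

6401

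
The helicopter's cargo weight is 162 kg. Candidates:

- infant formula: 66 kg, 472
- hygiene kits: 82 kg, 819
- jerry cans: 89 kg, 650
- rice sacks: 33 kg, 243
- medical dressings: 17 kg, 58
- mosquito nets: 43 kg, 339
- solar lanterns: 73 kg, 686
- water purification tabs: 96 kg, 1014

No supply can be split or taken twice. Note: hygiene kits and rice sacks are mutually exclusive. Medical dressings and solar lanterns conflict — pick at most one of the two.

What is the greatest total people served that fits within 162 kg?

Density check — water purification tabs 10.56, hygiene kits 9.99, solar lanterns 9.40, mosquito nets 7.88 are the best per kg.
Taking the top-ratio supplies first gives medical dressings + mosquito nets + water purification tabs for 1411 (156 kg).
But hygiene kits + solar lanterns fits in 155 kg and reaches 1505.

1505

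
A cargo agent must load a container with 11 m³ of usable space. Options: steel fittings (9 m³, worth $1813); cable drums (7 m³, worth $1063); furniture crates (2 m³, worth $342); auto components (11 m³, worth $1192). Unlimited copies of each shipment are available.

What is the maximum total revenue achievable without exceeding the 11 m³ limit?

2155

The ratio ordering already packs tightly: steel fittings + furniture crates, 11 m³, 2155.
Every other selection either busts 11 m³ or fails to beat 2155.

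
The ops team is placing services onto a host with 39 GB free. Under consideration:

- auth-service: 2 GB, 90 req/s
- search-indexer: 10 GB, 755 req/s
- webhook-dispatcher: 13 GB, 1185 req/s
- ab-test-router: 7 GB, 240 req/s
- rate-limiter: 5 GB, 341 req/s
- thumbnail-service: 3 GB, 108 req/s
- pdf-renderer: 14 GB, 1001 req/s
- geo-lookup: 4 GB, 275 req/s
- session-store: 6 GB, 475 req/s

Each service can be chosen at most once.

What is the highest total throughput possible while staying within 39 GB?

3031

Density check — webhook-dispatcher 91.15, session-store 79.17, search-indexer 75.50 are the best per GB.
Best packing: auth-service + search-indexer + webhook-dispatcher + pdf-renderer — 39 GB, 3031 total.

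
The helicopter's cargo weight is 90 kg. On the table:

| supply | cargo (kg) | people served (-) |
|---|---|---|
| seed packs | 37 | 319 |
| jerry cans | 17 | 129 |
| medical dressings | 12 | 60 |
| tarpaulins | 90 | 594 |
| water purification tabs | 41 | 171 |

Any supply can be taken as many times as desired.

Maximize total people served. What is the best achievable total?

706

By people served per kg: seed packs 8.62, jerry cans 7.59, tarpaulins 6.60 lead.
A density-first pass picks 2×seed packs + medical dressings — 698 at 86 kg.
The 49 kg tied up in seed packs and medical dressings is better spent on 3×jerry cans — total rises to 706 (88 kg).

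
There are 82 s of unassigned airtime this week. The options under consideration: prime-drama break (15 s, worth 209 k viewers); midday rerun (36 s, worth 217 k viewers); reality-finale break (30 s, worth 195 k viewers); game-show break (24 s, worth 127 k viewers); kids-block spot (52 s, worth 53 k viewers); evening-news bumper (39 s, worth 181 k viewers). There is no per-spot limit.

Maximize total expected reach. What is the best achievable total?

1045

Ranking by ratio (expected reach/s): prime-drama break 13.93, reality-finale break 6.50, midday rerun 6.03, game-show break 5.29.
5×prime-drama break uses 75 of the 82 s and totals 1045.
Nothing else within 82 s beats 1045.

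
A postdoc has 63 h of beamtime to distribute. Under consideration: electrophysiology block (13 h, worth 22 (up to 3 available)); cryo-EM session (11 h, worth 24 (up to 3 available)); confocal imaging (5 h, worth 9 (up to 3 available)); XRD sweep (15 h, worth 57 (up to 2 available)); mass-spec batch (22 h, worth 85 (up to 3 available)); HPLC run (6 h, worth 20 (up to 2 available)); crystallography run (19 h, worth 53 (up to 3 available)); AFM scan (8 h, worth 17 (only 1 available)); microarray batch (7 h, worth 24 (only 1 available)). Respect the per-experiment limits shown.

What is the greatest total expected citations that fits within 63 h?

Taking the top-ratio experiments first gives XRD sweep + 2×mass-spec batch for 227 (59 h).
Dropping XRD sweep frees 15 h; slotting in 2×HPLC run + microarray batch (19 h) lifts the total to 234 at 63 h.
Every other selection either busts 63 h or exceeds an availability limit or fails to beat 234.

234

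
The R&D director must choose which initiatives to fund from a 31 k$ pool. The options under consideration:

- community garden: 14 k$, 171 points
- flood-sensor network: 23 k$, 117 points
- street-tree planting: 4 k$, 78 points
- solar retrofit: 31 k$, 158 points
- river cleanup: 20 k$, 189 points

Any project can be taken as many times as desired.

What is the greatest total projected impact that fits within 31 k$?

546

The ratio ordering already packs tightly: 7×street-tree planting, 28 k$, 546.
The spare 3 k$ is too small for any remaining project, and no exchange beats 546.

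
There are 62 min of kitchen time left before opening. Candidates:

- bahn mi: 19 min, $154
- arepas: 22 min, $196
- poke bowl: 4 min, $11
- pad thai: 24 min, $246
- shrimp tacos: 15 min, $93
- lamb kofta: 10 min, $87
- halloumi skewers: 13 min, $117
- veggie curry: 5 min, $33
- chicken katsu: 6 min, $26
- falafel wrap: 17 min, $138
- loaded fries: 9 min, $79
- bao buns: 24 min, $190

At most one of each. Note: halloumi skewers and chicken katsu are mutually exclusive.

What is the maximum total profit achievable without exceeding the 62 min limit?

A density-first pass picks arepas + pad thai + halloumi skewers — 559 at 59 min.
But bahn mi + pad thai + lamb kofta + loaded fries fits in 62 min and reaches 566.

566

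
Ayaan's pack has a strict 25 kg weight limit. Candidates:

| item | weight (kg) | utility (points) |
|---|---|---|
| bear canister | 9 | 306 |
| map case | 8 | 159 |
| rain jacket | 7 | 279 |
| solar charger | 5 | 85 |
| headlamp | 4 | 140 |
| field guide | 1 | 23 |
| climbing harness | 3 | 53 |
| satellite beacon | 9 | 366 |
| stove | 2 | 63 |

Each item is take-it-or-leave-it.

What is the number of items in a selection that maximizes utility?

3

The maximum utility within 25 kg is 951.
bear canister + rain jacket + satellite beacon hits 951 at 25 kg.
All optima have 3 items.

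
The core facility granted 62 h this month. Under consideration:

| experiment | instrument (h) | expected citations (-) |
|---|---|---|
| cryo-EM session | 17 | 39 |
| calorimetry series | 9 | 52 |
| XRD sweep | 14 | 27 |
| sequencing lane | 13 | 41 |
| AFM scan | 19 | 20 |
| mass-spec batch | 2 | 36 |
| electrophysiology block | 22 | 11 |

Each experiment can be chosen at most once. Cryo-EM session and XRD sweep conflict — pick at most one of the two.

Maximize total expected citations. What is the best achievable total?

188

Taking cryo-EM session + calorimetry series + sequencing lane + AFM scan + mass-spec batch: 60 h used, 188 in expected citations.
The closest alternative, calorimetry series + XRD sweep + sequencing lane + AFM scan + mass-spec batch, reaches only 176.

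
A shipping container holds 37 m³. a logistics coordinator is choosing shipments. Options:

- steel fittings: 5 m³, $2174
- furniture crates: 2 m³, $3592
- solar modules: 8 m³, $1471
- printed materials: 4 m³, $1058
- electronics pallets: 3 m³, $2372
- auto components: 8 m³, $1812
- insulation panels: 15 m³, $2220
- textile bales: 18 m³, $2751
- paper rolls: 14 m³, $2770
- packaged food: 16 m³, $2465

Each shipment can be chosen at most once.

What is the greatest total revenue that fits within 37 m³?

Steel fittings + furniture crates + printed materials + electronics pallets + auto components + paper rolls uses 36 of the 37 m³ and totals 13778.
Next best is steel fittings + furniture crates + solar modules + printed materials + electronics pallets + paper rolls at 13437 (36 m³) — short by 341.

13778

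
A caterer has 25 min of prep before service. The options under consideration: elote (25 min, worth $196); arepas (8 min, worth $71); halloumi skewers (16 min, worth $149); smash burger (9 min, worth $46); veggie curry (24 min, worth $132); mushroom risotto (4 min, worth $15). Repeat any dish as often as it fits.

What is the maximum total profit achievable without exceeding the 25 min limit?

220

By profit per min: halloumi skewers 9.31, arepas 8.88, elote 7.84 lead.
Best packing: arepas + halloumi skewers — 24 min, 220 total.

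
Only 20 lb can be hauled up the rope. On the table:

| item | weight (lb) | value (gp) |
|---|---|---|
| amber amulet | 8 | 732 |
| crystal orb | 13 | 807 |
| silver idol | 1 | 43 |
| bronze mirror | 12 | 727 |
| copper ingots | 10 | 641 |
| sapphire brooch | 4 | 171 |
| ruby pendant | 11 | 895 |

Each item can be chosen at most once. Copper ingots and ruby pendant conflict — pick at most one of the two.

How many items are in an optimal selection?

3

The maximum value within 20 lb is 1670.
For example amber amulet + silver idol + ruby pendant achieves it, using 20 lb.
Any selection reaching 1670 contains exactly 3 items.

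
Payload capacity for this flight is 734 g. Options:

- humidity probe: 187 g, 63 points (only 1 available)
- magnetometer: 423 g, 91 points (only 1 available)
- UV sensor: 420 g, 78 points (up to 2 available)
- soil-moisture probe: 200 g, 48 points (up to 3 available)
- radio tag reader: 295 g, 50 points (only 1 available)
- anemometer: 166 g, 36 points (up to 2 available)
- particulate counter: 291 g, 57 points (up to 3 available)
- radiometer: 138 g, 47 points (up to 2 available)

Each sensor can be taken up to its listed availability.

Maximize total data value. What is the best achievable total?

206

Greedy by ratio would take humidity probe + soil-moisture probe + 2×radiometer: 663 g used, total 205.
Dropping radiometer frees 138 g; slotting in soil-moisture probe (200 g) lifts the total to 206 at 725 g.
That's the maximum — no swap from here does better than 206.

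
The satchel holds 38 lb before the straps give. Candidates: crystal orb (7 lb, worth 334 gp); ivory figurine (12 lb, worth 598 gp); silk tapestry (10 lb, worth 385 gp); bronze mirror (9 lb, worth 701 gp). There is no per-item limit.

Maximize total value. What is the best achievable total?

2804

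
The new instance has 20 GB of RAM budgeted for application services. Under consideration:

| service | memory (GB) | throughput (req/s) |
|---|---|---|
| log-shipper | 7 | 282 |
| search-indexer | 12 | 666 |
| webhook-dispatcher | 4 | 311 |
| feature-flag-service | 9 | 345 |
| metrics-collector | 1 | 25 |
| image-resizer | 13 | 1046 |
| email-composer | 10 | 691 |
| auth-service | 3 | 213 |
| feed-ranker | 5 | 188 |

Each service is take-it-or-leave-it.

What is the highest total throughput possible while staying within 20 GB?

1570

Ranking by ratio (throughput/GB): image-resizer 80.46, webhook-dispatcher 77.75, auth-service 71.00, email-composer 69.10.
The ratio ordering already packs tightly: webhook-dispatcher + image-resizer + auth-service, 20 GB, 1570.
Every other selection either busts 20 GB or fails to beat 1570.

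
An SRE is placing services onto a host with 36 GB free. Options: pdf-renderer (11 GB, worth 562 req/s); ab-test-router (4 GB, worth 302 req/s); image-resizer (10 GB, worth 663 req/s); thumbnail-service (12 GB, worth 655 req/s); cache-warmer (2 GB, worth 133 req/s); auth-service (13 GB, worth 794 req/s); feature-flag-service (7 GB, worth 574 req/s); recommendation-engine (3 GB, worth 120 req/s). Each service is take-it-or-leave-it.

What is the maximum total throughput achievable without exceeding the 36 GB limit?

The ratio ordering already packs tightly: ab-test-router + image-resizer + cache-warmer + auth-service + feature-flag-service, 36 GB, 2466.
An exhaustive check of the 256 subsets confirms 2466.

2466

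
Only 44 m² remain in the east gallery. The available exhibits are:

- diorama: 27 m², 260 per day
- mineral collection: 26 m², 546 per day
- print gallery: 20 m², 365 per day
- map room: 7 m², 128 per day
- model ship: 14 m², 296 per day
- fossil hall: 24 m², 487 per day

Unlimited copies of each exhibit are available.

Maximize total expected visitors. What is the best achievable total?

888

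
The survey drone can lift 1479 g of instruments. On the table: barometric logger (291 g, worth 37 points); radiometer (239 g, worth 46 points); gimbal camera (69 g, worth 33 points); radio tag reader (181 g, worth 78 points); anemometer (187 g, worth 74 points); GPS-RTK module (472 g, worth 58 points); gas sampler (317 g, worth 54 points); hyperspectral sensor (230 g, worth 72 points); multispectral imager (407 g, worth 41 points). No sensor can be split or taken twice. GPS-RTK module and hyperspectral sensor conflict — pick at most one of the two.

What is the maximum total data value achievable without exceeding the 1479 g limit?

Filling by ratio: radiometer + gimbal camera + radio tag reader + anemometer + gas sampler + hyperspectral sensor for 357, with 256 g left unused.
Dropping gimbal camera frees 69 g; slotting in barometric logger (291 g) lifts the total to 361 at 1445 g.
Runner-up radiometer + gimbal camera + radio tag reader + anemometer + gas sampler + hyperspectral sensor tops out at 357.

361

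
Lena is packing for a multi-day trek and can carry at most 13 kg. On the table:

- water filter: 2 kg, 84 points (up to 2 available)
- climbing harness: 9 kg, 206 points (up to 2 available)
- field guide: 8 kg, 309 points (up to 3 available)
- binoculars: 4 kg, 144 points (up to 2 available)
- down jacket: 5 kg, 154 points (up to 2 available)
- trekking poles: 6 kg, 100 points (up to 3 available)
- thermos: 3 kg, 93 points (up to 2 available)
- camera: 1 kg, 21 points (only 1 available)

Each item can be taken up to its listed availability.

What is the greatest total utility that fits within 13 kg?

498

Density check — water filter 42.00, field guide 38.62, binoculars 36.00 are the best per kg.
Best packing: 2×water filter + field guide + camera — 13 kg, 498 total.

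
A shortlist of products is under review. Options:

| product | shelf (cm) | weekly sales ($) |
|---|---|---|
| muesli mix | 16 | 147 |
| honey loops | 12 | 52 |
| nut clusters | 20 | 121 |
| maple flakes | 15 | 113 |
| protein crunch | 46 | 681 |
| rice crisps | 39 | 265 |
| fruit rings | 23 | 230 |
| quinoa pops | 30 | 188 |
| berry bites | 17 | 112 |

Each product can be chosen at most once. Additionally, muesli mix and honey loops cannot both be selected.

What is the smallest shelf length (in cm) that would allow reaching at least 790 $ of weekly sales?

Look for the lowest-shelf combination reaching 790.
maple flakes + protein crunch reaches 794 using 61 cm.
No combination under 61 cm hits 790.

61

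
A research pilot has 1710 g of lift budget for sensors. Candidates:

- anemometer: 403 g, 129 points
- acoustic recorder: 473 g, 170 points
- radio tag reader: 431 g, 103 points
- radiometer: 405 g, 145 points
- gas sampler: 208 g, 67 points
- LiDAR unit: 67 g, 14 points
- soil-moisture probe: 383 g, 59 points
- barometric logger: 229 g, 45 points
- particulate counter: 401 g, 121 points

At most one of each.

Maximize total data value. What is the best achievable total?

565

Filling by ratio: anemometer + acoustic recorder + radiometer + gas sampler + LiDAR unit for 525, with 154 g left unused.
Replace gas sampler and LiDAR unit with particulate counter: the trade gains 40 net, giving 565 at 1682 g.
Every other selection either busts 1710 g or fails to beat 565.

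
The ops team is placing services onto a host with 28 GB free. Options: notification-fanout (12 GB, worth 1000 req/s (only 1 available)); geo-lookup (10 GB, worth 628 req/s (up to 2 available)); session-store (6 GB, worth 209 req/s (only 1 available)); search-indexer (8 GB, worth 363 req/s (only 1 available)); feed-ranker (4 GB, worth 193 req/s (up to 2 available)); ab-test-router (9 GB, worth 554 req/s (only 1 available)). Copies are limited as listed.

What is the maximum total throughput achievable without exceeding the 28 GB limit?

1837

Taking the top-ratio services first gives notification-fanout + geo-lookup + feed-ranker for 1821 (26 GB).
Dropping feed-ranker frees 4 GB; slotting in session-store (6 GB) lifts the total to 1837 at 28 GB.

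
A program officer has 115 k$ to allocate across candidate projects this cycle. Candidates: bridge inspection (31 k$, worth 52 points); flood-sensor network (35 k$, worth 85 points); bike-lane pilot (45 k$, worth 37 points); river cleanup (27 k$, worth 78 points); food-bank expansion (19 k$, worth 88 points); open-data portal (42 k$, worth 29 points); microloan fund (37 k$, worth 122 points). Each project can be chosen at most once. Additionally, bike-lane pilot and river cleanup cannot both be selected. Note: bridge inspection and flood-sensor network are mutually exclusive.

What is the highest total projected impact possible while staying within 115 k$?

340

Best packing: bridge inspection + river cleanup + food-bank expansion + microloan fund — 114 k$, 340 total.
Every other selection either busts 115 k$ or breaks a pairing rule or fails to beat 340.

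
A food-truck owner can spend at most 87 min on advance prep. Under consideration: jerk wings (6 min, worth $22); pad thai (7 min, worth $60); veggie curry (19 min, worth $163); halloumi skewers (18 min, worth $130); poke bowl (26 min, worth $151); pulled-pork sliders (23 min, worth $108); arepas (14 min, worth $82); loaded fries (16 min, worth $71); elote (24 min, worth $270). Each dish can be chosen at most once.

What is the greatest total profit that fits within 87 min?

A density-first pass picks pad thai + veggie curry + halloumi skewers + arepas + elote — 705 at 82 min.
Dropping pad thai and arepas frees 21 min; slotting in poke bowl (26 min) lifts the total to 714 at 87 min.
Next best is pad thai + veggie curry + halloumi skewers + arepas + elote at 705 (82 min) — short by 9.

714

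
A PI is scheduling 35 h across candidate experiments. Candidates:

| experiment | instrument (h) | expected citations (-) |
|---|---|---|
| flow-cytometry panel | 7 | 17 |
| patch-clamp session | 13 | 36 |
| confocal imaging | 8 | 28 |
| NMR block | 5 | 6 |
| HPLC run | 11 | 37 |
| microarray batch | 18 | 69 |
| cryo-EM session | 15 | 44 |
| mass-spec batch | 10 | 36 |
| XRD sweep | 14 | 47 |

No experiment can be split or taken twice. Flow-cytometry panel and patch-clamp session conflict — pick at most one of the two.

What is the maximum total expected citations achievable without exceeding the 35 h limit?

Flow-cytometry panel + microarray batch + mass-spec batch uses 35 of the 35 h and totals 122.
Next best is HPLC run + mass-spec batch + XRD sweep at 120 (35 h) — short by 2.

122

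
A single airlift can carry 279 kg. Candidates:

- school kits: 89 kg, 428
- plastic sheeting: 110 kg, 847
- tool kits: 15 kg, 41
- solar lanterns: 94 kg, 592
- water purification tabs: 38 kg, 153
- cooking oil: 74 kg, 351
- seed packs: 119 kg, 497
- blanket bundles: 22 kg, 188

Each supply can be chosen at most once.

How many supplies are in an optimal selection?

5

Optimal total is 1821.
For example plastic sheeting + tool kits + solar lanterns + water purification tabs + blanket bundles achieves it, using 279 kg.
All optima have 5 supplies.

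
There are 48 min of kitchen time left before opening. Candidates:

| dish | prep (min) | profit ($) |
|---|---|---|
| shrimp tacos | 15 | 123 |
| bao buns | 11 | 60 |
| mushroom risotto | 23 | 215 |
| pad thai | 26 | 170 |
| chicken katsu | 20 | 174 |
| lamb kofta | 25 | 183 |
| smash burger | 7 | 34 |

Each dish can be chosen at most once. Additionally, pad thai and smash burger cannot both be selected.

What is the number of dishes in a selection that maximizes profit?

Best achievable profit is 398.
For example mushroom risotto + lamb kofta achieves it, using 48 min.
Every optimal selection uses 2 dishes.

2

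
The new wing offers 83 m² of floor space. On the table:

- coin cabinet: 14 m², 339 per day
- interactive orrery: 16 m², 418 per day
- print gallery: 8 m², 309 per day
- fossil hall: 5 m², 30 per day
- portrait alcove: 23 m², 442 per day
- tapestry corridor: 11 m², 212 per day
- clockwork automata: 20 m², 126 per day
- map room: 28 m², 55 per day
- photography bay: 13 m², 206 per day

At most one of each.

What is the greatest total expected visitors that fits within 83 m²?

1750

By expected visitors per m²: print gallery 38.62, interactive orrery 26.12, coin cabinet 24.21 lead.
Coin cabinet + interactive orrery + print gallery + fossil hall + portrait alcove + tapestry corridor uses 77 of the 83 m² and totals 1750.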